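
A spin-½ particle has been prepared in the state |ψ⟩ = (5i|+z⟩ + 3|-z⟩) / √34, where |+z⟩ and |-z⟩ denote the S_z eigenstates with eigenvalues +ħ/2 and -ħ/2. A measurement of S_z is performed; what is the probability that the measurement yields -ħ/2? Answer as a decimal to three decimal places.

0.265

The -ħ/2 outcome corresponds to |-z⟩. Its amplitude in |ψ⟩ is 3/√34.
P = |3|² / 34 = 9/34.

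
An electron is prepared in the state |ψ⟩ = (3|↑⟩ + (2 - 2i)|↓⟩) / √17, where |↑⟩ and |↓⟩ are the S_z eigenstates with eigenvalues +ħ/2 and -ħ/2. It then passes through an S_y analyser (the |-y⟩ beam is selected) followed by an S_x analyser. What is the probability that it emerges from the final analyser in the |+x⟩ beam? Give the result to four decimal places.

First analyser (S_y): P(|-y⟩) = |⟨-y|ψ⟩|² = 29/34.
After stage 1 the state is |-y⟩; P(|+x⟩) = |⟨+x|-y⟩|² = 1/2.
Joint probability = 29/34 × 1/2 = 0.4265.

0.4265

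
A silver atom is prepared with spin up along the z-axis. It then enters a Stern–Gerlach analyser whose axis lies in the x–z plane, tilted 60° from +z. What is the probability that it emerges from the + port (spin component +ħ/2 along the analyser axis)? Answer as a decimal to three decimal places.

For spin-½, the probability of finding spin-up along an axis at angle θ to the initial spin direction is cos²(θ/2); spin-down is sin²(θ/2).
θ = 60°, so P = cos²(30°) ≈ 0.750.

0.750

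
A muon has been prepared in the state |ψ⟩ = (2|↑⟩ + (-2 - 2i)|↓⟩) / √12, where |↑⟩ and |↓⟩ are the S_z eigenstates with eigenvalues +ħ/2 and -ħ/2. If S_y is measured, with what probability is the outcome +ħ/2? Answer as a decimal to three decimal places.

0.167

|+y⟩ = (|↑⟩ + i|↓⟩)/√2, so ⟨+y|ψ⟩ = (2i) / (√2·√12).
P = |2i|² / 24 = 4/24.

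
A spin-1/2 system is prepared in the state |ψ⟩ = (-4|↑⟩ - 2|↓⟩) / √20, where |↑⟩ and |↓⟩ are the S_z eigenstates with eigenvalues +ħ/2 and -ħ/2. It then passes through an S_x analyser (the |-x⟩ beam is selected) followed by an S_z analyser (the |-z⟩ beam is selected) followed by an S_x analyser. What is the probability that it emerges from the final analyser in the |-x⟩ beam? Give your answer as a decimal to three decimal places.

First analyser (S_x): P(|-x⟩) = |⟨-x|ψ⟩|² = 4/40.
After stage 1 the state is |-x⟩; P(|-z⟩) = |⟨-z|-x⟩|² = 1/2.
After stage 2 the state is |-z⟩; P(|-x⟩) = |⟨-x|-z⟩|² = 1/2.
Joint probability = 4/40 × 1/2 × 1/2 = 0.025.

0.025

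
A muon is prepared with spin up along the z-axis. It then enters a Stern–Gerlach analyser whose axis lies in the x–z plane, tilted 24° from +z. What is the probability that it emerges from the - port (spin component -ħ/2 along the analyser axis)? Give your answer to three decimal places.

0.043

For spin-½, the probability of finding spin-up along an axis at angle θ to the initial spin direction is cos²(θ/2); spin-down is sin²(θ/2).
θ = 24°, so P = sin²(12°) ≈ 0.043.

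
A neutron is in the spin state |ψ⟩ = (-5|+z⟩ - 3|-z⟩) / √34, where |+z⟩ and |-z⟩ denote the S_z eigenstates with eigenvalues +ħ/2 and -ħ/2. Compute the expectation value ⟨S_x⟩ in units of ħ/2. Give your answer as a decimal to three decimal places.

⟨σ_x⟩ = 2 Re(a* b)/(|a|²+|b|²) with a = -5, b = -3.
a* b = 15, so ⟨σ_x⟩ = 30/34.
⟨S_x⟩ = (ħ/2)·⟨σ_x⟩.

0.882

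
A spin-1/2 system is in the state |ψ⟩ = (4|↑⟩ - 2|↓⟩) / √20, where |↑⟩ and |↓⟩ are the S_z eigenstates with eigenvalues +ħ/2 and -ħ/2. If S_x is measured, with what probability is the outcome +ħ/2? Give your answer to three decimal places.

|+x⟩ = (|↑⟩ + |↓⟩)/√2, so ⟨+x|ψ⟩ = (2) / (√2·√20).
P = |2|² / 40 = 4/40.

0.100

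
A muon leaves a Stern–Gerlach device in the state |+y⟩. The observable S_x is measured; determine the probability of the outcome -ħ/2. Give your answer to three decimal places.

In the S_z basis, |+y⟩ = (|↑⟩ + i|↓⟩)/√2 and |-x⟩ = (|↑⟩ - |↓⟩)/√2.
|⟨-x|+y⟩|² = 1/2.

0.500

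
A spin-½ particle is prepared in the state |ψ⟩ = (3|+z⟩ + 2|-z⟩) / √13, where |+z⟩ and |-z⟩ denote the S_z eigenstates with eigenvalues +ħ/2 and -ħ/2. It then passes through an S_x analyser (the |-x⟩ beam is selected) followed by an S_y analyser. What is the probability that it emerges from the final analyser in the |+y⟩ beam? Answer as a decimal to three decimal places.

0.019

First analyser (S_x): P(|-x⟩) = |⟨-x|ψ⟩|² = 1/26.
After stage 1 the state is |-x⟩; P(|+y⟩) = |⟨+y|-x⟩|² = 1/2.
Joint probability = 1/26 × 1/2 = 0.019.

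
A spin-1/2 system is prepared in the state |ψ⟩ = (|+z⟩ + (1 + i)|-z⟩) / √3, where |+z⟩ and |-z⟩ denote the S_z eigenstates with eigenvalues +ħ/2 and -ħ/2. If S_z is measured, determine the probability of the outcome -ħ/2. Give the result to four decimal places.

The -ħ/2 outcome corresponds to |-z⟩. Its amplitude in |ψ⟩ is (1 + i)/√3.
P = |1 + i|² / 3 = 2/3.

0.6667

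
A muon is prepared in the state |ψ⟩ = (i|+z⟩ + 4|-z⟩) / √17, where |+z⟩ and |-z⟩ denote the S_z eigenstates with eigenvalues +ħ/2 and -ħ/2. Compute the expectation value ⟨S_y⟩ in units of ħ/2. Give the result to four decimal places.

-0.4706

⟨σ_y⟩ = 2 Im(a* b)/(|a|²+|b|²) with a = i, b = 4.
a* b = -4i, so ⟨σ_y⟩ = -8/17.
⟨S_y⟩ = (ħ/2)·⟨σ_y⟩.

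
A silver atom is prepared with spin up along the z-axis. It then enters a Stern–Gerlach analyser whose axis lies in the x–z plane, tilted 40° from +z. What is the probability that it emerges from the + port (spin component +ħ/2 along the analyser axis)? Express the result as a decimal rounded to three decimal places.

0.883

For spin-½, the probability of finding spin-up along an axis at angle θ to the initial spin direction is cos²(θ/2); spin-down is sin²(θ/2).
θ = 40°, so P = cos²(20°) ≈ 0.883.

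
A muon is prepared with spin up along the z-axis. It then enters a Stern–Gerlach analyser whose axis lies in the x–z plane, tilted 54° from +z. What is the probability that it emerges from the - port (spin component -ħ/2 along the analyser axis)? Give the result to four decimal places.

For spin-½, the probability of finding spin-up along an axis at angle θ to the initial spin direction is cos²(θ/2); spin-down is sin²(θ/2).
θ = 54°, so P = sin²(27°) ≈ 0.2061.

0.2061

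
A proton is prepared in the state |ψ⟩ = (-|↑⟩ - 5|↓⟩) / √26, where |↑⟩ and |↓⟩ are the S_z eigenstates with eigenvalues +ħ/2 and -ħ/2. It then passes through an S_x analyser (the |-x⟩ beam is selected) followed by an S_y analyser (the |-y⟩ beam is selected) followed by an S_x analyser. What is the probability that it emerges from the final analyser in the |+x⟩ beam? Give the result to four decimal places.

First analyser (S_x): P(|-x⟩) = |⟨-x|ψ⟩|² = 16/52.
After stage 1 the state is |-x⟩; P(|-y⟩) = |⟨-y|-x⟩|² = 1/2.
After stage 2 the state is |-y⟩; P(|+x⟩) = |⟨+x|-y⟩|² = 1/2.
Joint probability = 16/52 × 1/2 × 1/2 = 0.0769.

0.0769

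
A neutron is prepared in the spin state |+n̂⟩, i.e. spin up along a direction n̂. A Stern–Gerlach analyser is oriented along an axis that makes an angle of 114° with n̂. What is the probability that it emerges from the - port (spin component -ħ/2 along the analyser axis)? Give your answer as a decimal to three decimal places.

For spin-½, the probability of finding spin-up along an axis at angle θ to the initial spin direction is cos²(θ/2); spin-down is sin²(θ/2).
θ = 114°, so P = sin²(57°) ≈ 0.703.

0.703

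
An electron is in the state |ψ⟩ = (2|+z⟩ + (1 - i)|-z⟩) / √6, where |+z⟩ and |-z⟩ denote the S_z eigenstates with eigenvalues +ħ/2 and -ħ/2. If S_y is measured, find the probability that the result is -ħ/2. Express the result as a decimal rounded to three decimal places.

|-y⟩ = (|+z⟩ - i|-z⟩)/√2, so ⟨-y|ψ⟩ = (3 + i) / (√2·√6).
P = |3 + i|² / 12 = 10/12.

0.833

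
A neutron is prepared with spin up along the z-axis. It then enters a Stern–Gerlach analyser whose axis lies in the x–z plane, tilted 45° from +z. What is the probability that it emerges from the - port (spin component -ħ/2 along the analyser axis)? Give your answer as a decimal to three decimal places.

For spin-½, the probability of finding spin-up along an axis at angle θ to the initial spin direction is cos²(θ/2); spin-down is sin²(θ/2).
θ = 45°, so P = sin²(22.5°) ≈ 0.146.

0.146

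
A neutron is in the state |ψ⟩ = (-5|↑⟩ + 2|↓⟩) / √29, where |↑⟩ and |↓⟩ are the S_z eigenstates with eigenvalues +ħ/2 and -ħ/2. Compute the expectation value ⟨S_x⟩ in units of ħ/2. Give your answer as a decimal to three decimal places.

-0.690

⟨σ_x⟩ = 2 Re(a* b)/(|a|²+|b|²) with a = -5, b = 2.
a* b = -10, so ⟨σ_x⟩ = -20/29.
⟨S_x⟩ = (ħ/2)·⟨σ_x⟩.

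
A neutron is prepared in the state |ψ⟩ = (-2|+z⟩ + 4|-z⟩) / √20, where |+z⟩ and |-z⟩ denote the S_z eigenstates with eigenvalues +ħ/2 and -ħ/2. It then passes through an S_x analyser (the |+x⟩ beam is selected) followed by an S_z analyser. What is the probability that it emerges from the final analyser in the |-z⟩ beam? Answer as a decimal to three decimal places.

First analyser (S_x): P(|+x⟩) = |⟨+x|ψ⟩|² = 4/40.
After stage 1 the state is |+x⟩; P(|-z⟩) = |⟨-z|+x⟩|² = 1/2.
Joint probability = 4/40 × 1/2 = 0.050.

0.050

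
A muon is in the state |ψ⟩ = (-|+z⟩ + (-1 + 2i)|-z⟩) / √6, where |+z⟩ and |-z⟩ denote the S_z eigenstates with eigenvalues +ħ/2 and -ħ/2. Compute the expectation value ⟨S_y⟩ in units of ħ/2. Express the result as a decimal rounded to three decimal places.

⟨σ_y⟩ = 2 Im(a* b)/(|a|²+|b|²) with a = -1, b = (-1 + 2i).
a* b = (1 - 2i), so ⟨σ_y⟩ = -4/6.
⟨S_y⟩ = (ħ/2)·⟨σ_y⟩.

-0.667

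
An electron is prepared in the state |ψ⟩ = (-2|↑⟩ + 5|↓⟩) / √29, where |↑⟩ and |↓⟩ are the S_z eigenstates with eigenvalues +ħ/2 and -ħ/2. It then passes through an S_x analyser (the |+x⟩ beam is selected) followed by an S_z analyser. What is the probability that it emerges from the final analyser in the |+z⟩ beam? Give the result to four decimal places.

0.0776

First analyser (S_x): P(|+x⟩) = |⟨+x|ψ⟩|² = 9/58.
After stage 1 the state is |+x⟩; P(|+z⟩) = |⟨+z|+x⟩|² = 1/2.
Joint probability = 9/58 × 1/2 = 0.0776.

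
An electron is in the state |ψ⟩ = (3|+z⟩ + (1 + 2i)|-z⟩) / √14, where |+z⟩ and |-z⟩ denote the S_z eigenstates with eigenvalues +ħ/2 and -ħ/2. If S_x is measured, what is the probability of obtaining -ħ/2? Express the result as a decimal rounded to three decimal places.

0.286

|-x⟩ = (|+z⟩ - |-z⟩)/√2, so ⟨-x|ψ⟩ = (2 - 2i) / (√2·√14).
P = |2 - 2i|² / 28 = 8/28.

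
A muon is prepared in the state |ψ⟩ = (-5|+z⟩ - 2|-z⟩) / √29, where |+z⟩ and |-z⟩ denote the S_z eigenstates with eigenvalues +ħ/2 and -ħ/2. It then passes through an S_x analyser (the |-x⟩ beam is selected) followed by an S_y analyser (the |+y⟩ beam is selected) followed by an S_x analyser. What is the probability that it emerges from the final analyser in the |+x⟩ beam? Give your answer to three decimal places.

First analyser (S_x): P(|-x⟩) = |⟨-x|ψ⟩|² = 9/58.
After stage 1 the state is |-x⟩; P(|+y⟩) = |⟨+y|-x⟩|² = 1/2.
After stage 2 the state is |+y⟩; P(|+x⟩) = |⟨+x|+y⟩|² = 1/2.
Joint probability = 9/58 × 1/2 × 1/2 = 0.039.

0.039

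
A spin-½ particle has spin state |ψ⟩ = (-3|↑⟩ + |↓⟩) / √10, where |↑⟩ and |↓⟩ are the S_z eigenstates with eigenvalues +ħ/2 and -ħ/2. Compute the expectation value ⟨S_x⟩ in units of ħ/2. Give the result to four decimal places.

⟨σ_x⟩ = 2 Re(a* b)/(|a|²+|b|²) with a = -3, b = 1.
a* b = -3, so ⟨σ_x⟩ = -6/10.
⟨S_x⟩ = (ħ/2)·⟨σ_x⟩.

-0.6000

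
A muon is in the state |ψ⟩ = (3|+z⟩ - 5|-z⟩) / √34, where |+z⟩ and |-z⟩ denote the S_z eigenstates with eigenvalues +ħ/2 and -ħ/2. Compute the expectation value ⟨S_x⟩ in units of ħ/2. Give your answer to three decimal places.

⟨σ_x⟩ = 2 Re(a* b)/(|a|²+|b|²) with a = 3, b = -5.
a* b = -15, so ⟨σ_x⟩ = -30/34.
⟨S_x⟩ = (ħ/2)·⟨σ_x⟩.

-0.882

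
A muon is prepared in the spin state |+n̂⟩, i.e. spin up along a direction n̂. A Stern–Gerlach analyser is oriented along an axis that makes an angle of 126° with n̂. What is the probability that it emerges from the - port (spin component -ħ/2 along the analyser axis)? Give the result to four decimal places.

For spin-½, the probability of finding spin-up along an axis at angle θ to the initial spin direction is cos²(θ/2); spin-down is sin²(θ/2).
θ = 126°, so P = sin²(63°) ≈ 0.7939.

0.7939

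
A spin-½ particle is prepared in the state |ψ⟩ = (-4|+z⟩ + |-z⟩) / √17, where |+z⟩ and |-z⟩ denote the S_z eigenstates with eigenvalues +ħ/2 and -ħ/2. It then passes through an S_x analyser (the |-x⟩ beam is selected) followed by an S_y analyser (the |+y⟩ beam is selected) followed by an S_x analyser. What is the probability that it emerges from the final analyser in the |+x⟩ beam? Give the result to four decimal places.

First analyser (S_x): P(|-x⟩) = |⟨-x|ψ⟩|² = 25/34.
After stage 1 the state is |-x⟩; P(|+y⟩) = |⟨+y|-x⟩|² = 1/2.
After stage 2 the state is |+y⟩; P(|+x⟩) = |⟨+x|+y⟩|² = 1/2.
Joint probability = 25/34 × 1/2 × 1/2 = 0.1838.

0.1838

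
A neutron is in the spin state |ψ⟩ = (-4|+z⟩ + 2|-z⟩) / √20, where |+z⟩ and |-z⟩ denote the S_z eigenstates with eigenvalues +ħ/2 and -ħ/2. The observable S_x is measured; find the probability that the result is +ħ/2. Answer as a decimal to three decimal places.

|+x⟩ = (|+z⟩ + |-z⟩)/√2, so ⟨+x|ψ⟩ = (-2) / (√2·√20).
P = |-2|² / 40 = 4/40.

0.100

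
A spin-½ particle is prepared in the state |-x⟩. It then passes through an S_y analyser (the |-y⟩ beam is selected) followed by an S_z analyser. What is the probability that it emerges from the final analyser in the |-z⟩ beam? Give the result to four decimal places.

0.2500

First analyser (S_y): from |-x⟩, P(|-y⟩) = 1/2.
After stage 1 the state is |-y⟩; P(|-z⟩) = |⟨-z|-y⟩|² = 1/2.
Joint probability = 1/2 × 1/2 = 0.2500.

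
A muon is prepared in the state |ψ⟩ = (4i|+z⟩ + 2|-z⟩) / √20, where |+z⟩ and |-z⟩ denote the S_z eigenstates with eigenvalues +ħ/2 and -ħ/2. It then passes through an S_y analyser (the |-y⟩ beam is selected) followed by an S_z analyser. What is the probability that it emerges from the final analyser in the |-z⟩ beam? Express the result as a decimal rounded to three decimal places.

First analyser (S_y): P(|-y⟩) = |⟨-y|ψ⟩|² = 36/40.
After stage 1 the state is |-y⟩; P(|-z⟩) = |⟨-z|-y⟩|² = 1/2.
Joint probability = 36/40 × 1/2 = 0.450.

0.450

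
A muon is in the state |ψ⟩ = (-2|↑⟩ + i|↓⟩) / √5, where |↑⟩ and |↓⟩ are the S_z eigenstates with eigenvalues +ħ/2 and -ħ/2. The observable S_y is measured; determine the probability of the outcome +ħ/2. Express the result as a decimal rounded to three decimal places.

|+y⟩ = (|↑⟩ + i|↓⟩)/√2, so ⟨+y|ψ⟩ = (-1) / (√2·√5).
P = |-1|² / 10 = 1/10.

0.100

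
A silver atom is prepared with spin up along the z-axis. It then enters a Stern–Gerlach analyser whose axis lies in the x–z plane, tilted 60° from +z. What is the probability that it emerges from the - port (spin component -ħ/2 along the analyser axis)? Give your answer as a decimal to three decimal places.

For spin-½, the probability of finding spin-up along an axis at angle θ to the initial spin direction is cos²(θ/2); spin-down is sin²(θ/2).
θ = 60°, so P = sin²(30°) ≈ 0.250.

0.250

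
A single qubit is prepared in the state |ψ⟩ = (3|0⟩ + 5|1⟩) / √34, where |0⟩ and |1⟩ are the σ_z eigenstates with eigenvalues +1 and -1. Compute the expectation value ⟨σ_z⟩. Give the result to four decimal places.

⟨σ_z⟩ = |a|² - |b|² divided by |a|²+|b|², with a, b the |0⟩, |1⟩ amplitudes.
= (9 - 25)/34 = -16/34.

-0.4706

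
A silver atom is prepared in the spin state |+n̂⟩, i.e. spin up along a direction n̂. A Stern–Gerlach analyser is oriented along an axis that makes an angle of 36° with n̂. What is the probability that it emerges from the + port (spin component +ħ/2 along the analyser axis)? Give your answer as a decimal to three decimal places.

For spin-½, the probability of finding spin-up along an axis at angle θ to the initial spin direction is cos²(θ/2); spin-down is sin²(θ/2).
θ = 36°, so P = cos²(18°) ≈ 0.905.

0.905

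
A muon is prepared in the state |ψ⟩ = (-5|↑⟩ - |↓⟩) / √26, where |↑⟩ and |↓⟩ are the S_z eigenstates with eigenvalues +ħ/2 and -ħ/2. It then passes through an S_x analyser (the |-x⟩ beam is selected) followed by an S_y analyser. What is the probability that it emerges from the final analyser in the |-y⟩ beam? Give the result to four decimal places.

First analyser (S_x): P(|-x⟩) = |⟨-x|ψ⟩|² = 16/52.
After stage 1 the state is |-x⟩; P(|-y⟩) = |⟨-y|-x⟩|² = 1/2.
Joint probability = 16/52 × 1/2 = 0.1538.

0.1538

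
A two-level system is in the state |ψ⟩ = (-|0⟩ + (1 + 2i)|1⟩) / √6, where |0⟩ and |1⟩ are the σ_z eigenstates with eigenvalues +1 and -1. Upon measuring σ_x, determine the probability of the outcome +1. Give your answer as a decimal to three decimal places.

0.333

|+x⟩ = (|0⟩ + |1⟩)/√2, so ⟨+x|ψ⟩ = (2i) / (√2·√6).
P = |2i|² / 12 = 4/12.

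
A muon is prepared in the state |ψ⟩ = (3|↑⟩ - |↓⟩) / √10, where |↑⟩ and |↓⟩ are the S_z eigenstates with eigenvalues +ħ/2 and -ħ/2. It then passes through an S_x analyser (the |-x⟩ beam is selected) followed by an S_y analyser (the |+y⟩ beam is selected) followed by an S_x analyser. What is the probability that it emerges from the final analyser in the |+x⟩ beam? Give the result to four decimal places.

First analyser (S_x): P(|-x⟩) = |⟨-x|ψ⟩|² = 16/20.
After stage 1 the state is |-x⟩; P(|+y⟩) = |⟨+y|-x⟩|² = 1/2.
After stage 2 the state is |+y⟩; P(|+x⟩) = |⟨+x|+y⟩|² = 1/2.
Joint probability = 16/20 × 1/2 × 1/2 = 0.2000.

0.2000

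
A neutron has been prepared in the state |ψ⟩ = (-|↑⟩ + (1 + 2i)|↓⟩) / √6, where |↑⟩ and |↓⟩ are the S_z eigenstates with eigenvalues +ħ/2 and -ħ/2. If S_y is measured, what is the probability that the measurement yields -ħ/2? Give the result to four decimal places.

|-y⟩ = (|↑⟩ - i|↓⟩)/√2, so ⟨-y|ψ⟩ = (-3 + i) / (√2·√6).
P = |-3 + i|² / 12 = 10/12.

0.8333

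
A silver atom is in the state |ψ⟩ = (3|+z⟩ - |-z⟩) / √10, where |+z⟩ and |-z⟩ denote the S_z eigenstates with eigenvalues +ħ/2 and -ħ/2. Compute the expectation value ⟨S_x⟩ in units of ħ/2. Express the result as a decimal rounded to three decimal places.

-0.600

⟨σ_x⟩ = 2 Re(a* b)/(|a|²+|b|²) with a = 3, b = -1.
a* b = -3, so ⟨σ_x⟩ = -6/10.
⟨S_x⟩ = (ħ/2)·⟨σ_x⟩.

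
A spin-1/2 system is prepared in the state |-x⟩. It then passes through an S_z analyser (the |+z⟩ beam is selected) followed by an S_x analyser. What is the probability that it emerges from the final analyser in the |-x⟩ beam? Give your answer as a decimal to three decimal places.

0.250

First analyser (S_z): from |-x⟩, P(|+z⟩) = 1/2.
After stage 1 the state is |+z⟩; P(|-x⟩) = |⟨-x|+z⟩|² = 1/2.
Joint probability = 1/2 × 1/2 = 0.250.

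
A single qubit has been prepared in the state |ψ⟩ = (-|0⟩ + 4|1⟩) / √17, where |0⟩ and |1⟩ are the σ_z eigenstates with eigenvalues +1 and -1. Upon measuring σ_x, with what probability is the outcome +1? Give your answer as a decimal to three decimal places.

0.265

|+x⟩ = (|0⟩ + |1⟩)/√2, so ⟨+x|ψ⟩ = (3) / (√2·√17).
P = |3|² / 34 = 9/34.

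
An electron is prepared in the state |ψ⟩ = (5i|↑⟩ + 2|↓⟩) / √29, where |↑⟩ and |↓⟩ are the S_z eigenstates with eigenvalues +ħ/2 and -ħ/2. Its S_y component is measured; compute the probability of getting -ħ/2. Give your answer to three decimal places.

|-y⟩ = (|↑⟩ - i|↓⟩)/√2, so ⟨-y|ψ⟩ = (7i) / (√2·√29).
P = |7i|² / 58 = 49/58.

0.845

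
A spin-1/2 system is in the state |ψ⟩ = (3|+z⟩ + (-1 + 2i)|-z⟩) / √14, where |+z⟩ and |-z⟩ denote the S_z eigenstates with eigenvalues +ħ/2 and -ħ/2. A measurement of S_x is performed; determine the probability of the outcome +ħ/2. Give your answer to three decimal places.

|+x⟩ = (|+z⟩ + |-z⟩)/√2, so ⟨+x|ψ⟩ = (2 + 2i) / (√2·√14).
P = |2 + 2i|² / 28 = 8/28.

0.286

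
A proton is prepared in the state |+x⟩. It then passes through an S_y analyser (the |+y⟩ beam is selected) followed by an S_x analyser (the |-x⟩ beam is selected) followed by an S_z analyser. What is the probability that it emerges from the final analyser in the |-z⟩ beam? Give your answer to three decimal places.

First analyser (S_y): from |+x⟩, P(|+y⟩) = 1/2.
After stage 1 the state is |+y⟩; P(|-x⟩) = |⟨-x|+y⟩|² = 1/2.
After stage 2 the state is |-x⟩; P(|-z⟩) = |⟨-z|-x⟩|² = 1/2.
Joint probability = 1/2 × 1/2 × 1/2 = 0.125.

0.125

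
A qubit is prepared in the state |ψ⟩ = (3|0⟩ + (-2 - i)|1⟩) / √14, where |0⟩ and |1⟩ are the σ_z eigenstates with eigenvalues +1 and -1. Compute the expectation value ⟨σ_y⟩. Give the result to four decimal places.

⟨σ_y⟩ = 2 Im(a* b)/(|a|²+|b|²) with a = 3, b = (-2 - i).
a* b = (-6 - 3i), so ⟨σ_y⟩ = -6/14.

-0.4286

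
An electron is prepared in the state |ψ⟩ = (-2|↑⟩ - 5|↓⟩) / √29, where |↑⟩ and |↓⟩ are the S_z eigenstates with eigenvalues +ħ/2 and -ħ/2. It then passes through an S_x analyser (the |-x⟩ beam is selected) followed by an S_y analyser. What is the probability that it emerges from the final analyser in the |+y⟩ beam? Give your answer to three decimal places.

First analyser (S_x): P(|-x⟩) = |⟨-x|ψ⟩|² = 9/58.
After stage 1 the state is |-x⟩; P(|+y⟩) = |⟨+y|-x⟩|² = 1/2.
Joint probability = 9/58 × 1/2 = 0.078.

0.078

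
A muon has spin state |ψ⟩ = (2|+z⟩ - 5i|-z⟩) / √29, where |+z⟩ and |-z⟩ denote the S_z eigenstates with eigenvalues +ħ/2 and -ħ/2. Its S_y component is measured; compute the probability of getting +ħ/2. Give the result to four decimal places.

|+y⟩ = (|+z⟩ + i|-z⟩)/√2, so ⟨+y|ψ⟩ = (-3) / (√2·√29).
P = |-3|² / 58 = 9/58.

0.1552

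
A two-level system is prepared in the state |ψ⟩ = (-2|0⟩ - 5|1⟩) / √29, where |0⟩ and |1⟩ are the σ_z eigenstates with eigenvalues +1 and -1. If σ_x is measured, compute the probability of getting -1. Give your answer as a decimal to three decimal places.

|-x⟩ = (|0⟩ - |1⟩)/√2, so ⟨-x|ψ⟩ = (3) / (√2·√29).
P = |3|² / 58 = 9/58.

0.155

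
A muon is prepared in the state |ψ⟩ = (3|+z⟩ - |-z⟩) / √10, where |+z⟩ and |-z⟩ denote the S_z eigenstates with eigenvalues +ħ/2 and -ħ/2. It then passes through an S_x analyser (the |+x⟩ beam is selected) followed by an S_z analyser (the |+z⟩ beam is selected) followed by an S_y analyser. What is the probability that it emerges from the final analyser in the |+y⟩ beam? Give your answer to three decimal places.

0.050

First analyser (S_x): P(|+x⟩) = |⟨+x|ψ⟩|² = 4/20.
After stage 1 the state is |+x⟩; P(|+z⟩) = |⟨+z|+x⟩|² = 1/2.
After stage 2 the state is |+z⟩; P(|+y⟩) = |⟨+y|+z⟩|² = 1/2.
Joint probability = 4/20 × 1/2 × 1/2 = 0.050.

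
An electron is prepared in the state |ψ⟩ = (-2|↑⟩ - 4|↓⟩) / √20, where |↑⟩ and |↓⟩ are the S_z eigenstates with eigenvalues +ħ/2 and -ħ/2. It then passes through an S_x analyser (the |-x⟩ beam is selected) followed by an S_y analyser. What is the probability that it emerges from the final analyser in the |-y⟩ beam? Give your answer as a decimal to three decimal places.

First analyser (S_x): P(|-x⟩) = |⟨-x|ψ⟩|² = 4/40.
After stage 1 the state is |-x⟩; P(|-y⟩) = |⟨-y|-x⟩|² = 1/2.
Joint probability = 4/40 × 1/2 = 0.050.

0.050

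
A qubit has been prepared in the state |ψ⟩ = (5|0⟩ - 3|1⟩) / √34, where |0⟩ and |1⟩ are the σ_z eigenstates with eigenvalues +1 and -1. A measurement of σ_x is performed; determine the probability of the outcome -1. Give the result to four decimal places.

0.9412

|-x⟩ = (|0⟩ - |1⟩)/√2, so ⟨-x|ψ⟩ = (8) / (√2·√34).
P = |8|² / 68 = 64/68.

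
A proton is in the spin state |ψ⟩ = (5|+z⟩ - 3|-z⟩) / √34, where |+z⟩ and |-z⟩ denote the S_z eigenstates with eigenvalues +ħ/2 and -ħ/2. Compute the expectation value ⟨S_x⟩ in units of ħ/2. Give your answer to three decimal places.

⟨σ_x⟩ = 2 Re(a* b)/(|a|²+|b|²) with a = 5, b = -3.
a* b = -15, so ⟨σ_x⟩ = -30/34.
⟨S_x⟩ = (ħ/2)·⟨σ_x⟩.

-0.882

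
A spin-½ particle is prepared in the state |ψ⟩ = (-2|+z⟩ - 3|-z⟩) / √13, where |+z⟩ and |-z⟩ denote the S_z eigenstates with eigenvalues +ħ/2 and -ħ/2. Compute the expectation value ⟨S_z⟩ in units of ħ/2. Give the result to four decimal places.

-0.3846

⟨σ_z⟩ = |a|² - |b|² divided by |a|²+|b|², with a, b the |+z⟩, |-z⟩ amplitudes.
= (4 - 9)/13 = -5/13.
⟨S_z⟩ = (ħ/2)·⟨σ_z⟩.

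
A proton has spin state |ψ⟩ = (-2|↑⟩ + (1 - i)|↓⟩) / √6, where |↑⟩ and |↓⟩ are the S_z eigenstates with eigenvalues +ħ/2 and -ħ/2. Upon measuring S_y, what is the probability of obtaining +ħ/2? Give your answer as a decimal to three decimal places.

0.833

|+y⟩ = (|↑⟩ + i|↓⟩)/√2, so ⟨+y|ψ⟩ = (-3 - i) / (√2·√6).
P = |-3 - i|² / 12 = 10/12.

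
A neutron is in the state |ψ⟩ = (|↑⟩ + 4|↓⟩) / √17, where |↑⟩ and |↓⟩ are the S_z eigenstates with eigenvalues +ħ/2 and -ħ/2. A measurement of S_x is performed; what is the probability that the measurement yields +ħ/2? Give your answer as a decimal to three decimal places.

|+x⟩ = (|↑⟩ + |↓⟩)/√2, so ⟨+x|ψ⟩ = (5) / (√2·√17).
P = |5|² / 34 = 25/34.

0.735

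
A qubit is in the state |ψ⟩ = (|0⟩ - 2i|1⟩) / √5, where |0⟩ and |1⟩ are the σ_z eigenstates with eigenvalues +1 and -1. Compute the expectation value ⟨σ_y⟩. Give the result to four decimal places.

⟨σ_y⟩ = 2 Im(a* b)/(|a|²+|b|²) with a = 1, b = -2i.
a* b = -2i, so ⟨σ_y⟩ = -4/5.

-0.8000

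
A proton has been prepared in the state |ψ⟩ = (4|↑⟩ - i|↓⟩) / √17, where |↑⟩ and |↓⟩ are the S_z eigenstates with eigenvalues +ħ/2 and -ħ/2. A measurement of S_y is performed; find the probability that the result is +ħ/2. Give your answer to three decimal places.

0.265

|+y⟩ = (|↑⟩ + i|↓⟩)/√2, so ⟨+y|ψ⟩ = (3) / (√2·√17).
P = |3|² / 34 = 9/34.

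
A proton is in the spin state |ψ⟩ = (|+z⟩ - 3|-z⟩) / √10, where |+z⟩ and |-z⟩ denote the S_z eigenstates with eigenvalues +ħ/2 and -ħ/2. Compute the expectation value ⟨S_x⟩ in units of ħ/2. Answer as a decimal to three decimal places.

-0.600

⟨σ_x⟩ = 2 Re(a* b)/(|a|²+|b|²) with a = 1, b = -3.
a* b = -3, so ⟨σ_x⟩ = -6/10.
⟨S_x⟩ = (ħ/2)·⟨σ_x⟩.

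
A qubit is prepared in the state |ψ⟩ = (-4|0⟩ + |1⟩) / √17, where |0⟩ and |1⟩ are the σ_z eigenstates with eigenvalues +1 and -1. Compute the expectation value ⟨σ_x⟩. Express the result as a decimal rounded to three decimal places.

⟨σ_x⟩ = 2 Re(a* b)/(|a|²+|b|²) with a = -4, b = 1.
a* b = -4, so ⟨σ_x⟩ = -8/17.

-0.471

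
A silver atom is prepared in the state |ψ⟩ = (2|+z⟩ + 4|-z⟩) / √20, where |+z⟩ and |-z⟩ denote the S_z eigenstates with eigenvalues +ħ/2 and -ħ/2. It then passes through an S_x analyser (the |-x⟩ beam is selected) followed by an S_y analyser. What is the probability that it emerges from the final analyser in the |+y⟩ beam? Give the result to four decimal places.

First analyser (S_x): P(|-x⟩) = |⟨-x|ψ⟩|² = 4/40.
After stage 1 the state is |-x⟩; P(|+y⟩) = |⟨+y|-x⟩|² = 1/2.
Joint probability = 4/40 × 1/2 = 0.0500.

0.0500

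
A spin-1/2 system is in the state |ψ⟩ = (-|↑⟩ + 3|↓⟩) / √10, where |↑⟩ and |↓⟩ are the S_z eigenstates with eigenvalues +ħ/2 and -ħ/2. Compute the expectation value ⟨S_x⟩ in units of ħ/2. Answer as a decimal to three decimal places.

⟨σ_x⟩ = 2 Re(a* b)/(|a|²+|b|²) with a = -1, b = 3.
a* b = -3, so ⟨σ_x⟩ = -6/10.
⟨S_x⟩ = (ħ/2)·⟨σ_x⟩.

-0.600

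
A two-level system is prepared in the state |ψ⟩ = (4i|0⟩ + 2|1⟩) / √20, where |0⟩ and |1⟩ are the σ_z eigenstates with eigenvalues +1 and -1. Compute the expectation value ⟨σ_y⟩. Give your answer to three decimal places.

-0.800

⟨σ_y⟩ = 2 Im(a* b)/(|a|²+|b|²) with a = 4i, b = 2.
a* b = -8i, so ⟨σ_y⟩ = -16/20.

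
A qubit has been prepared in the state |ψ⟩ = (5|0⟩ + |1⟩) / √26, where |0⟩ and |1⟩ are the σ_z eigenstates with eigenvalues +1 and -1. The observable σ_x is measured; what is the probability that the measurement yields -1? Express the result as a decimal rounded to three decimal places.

0.308

|-x⟩ = (|0⟩ - |1⟩)/√2, so ⟨-x|ψ⟩ = (4) / (√2·√26).
P = |4|² / 52 = 16/52.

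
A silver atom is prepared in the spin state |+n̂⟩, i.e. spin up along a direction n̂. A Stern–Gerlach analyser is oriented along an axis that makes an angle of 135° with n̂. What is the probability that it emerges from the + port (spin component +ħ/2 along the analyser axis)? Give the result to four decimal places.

0.1464

For spin-½, the probability of finding spin-up along an axis at angle θ to the initial spin direction is cos²(θ/2); spin-down is sin²(θ/2).
θ = 135°, so P = cos²(67.5°) ≈ 0.1464.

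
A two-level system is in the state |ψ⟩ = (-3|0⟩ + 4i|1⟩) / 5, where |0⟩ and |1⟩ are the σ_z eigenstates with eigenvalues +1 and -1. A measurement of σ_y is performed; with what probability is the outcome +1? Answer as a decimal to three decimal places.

0.020

|+y⟩ = (|0⟩ + i|1⟩)/√2, so ⟨+y|ψ⟩ = (1) / (√2·5).
P = |1|² / 50 = 1/50.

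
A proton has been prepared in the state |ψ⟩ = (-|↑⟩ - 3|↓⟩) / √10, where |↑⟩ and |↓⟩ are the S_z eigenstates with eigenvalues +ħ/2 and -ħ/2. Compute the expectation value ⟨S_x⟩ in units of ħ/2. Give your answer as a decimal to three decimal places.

0.600

⟨σ_x⟩ = 2 Re(a* b)/(|a|²+|b|²) with a = -1, b = -3.
a* b = 3, so ⟨σ_x⟩ = 6/10.
⟨S_x⟩ = (ħ/2)·⟨σ_x⟩.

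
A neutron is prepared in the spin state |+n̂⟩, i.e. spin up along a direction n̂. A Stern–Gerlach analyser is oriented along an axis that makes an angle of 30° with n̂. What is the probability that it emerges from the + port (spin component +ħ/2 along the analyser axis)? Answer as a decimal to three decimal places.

For spin-½, the probability of finding spin-up along an axis at angle θ to the initial spin direction is cos²(θ/2); spin-down is sin²(θ/2).
θ = 30°, so P = cos²(15°) ≈ 0.933.

0.933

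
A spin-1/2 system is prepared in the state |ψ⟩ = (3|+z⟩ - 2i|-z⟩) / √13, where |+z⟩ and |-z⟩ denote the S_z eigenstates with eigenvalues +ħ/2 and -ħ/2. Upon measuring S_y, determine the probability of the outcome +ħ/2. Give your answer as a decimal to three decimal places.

|+y⟩ = (|+z⟩ + i|-z⟩)/√2, so ⟨+y|ψ⟩ = (1) / (√2·√13).
P = |1|² / 26 = 1/26.

0.038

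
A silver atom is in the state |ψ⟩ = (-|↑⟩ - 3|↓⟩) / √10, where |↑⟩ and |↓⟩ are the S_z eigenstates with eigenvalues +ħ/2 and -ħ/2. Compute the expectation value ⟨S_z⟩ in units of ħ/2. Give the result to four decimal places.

-0.8000

⟨σ_z⟩ = |a|² - |b|² divided by |a|²+|b|², with a, b the |↑⟩, |↓⟩ amplitudes.
= (1 - 9)/10 = -8/10.
⟨S_z⟩ = (ħ/2)·⟨σ_z⟩.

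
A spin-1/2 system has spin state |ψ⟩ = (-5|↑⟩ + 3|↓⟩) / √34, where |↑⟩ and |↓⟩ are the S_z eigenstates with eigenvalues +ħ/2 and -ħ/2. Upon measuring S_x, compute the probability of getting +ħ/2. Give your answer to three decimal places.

0.059

|+x⟩ = (|↑⟩ + |↓⟩)/√2, so ⟨+x|ψ⟩ = (-2) / (√2·√34).
P = |-2|² / 68 = 4/68.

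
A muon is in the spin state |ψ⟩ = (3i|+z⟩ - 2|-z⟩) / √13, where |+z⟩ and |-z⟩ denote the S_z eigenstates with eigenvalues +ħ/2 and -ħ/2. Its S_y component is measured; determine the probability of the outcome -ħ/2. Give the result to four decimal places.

|-y⟩ = (|+z⟩ - i|-z⟩)/√2, so ⟨-y|ψ⟩ = (i) / (√2·√13).
P = |i|² / 26 = 1/26.

0.0385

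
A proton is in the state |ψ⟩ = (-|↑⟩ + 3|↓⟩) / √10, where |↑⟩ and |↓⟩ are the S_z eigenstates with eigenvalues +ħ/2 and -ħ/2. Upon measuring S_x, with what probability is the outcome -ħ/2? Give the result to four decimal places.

|-x⟩ = (|↑⟩ - |↓⟩)/√2, so ⟨-x|ψ⟩ = (-4) / (√2·√10).
P = |-4|² / 20 = 16/20.

0.8000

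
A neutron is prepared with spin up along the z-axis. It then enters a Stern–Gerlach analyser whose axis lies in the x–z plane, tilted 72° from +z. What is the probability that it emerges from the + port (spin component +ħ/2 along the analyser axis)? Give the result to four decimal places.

For spin-½, the probability of finding spin-up along an axis at angle θ to the initial spin direction is cos²(θ/2); spin-down is sin²(θ/2).
θ = 72°, so P = cos²(36°) ≈ 0.6545.

0.6545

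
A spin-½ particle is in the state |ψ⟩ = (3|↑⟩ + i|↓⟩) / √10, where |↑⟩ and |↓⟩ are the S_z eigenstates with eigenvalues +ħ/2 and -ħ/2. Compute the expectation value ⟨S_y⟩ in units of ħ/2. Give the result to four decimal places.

0.6000

⟨σ_y⟩ = 2 Im(a* b)/(|a|²+|b|²) with a = 3, b = i.
a* b = 3i, so ⟨σ_y⟩ = 6/10.
⟨S_y⟩ = (ħ/2)·⟨σ_y⟩.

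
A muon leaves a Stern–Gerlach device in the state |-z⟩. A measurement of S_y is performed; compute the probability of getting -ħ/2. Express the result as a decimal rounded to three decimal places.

In the S_z basis, |-z⟩ = |-z⟩ and |-y⟩ = (|+z⟩ - i|-z⟩)/√2.
|⟨-y|-z⟩|² = 1/2.

0.500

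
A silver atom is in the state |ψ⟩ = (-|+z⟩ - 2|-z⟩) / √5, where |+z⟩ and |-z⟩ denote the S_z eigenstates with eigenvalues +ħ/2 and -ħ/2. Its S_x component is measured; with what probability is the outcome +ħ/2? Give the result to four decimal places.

|+x⟩ = (|+z⟩ + |-z⟩)/√2, so ⟨+x|ψ⟩ = (-3) / (√2·√5).
P = |-3|² / 10 = 9/10.

0.9000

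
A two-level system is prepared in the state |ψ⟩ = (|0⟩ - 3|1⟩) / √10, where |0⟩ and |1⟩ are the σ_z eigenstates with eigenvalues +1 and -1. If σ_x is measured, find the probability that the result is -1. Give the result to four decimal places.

0.8000

|-x⟩ = (|0⟩ - |1⟩)/√2, so ⟨-x|ψ⟩ = (4) / (√2·√10).
P = |4|² / 20 = 16/20.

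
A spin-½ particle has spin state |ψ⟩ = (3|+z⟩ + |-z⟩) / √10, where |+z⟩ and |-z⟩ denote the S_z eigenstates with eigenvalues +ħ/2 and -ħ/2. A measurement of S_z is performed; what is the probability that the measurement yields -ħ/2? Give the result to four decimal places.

0.1000

The -ħ/2 outcome corresponds to |-z⟩. Its amplitude in |ψ⟩ is 1/√10.
P = |1|² / 10 = 1/10.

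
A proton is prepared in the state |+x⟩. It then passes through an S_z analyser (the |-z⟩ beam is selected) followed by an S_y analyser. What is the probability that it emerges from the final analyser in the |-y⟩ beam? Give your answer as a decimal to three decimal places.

First analyser (S_z): from |+x⟩, P(|-z⟩) = 1/2.
After stage 1 the state is |-z⟩; P(|-y⟩) = |⟨-y|-z⟩|² = 1/2.
Joint probability = 1/2 × 1/2 = 0.250.

0.250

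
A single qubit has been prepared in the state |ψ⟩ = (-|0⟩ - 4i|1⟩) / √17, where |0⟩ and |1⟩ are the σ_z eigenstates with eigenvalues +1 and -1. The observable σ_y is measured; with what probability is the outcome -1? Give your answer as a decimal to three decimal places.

|-y⟩ = (|0⟩ - i|1⟩)/√2, so ⟨-y|ψ⟩ = (3) / (√2·√17).
P = |3|² / 34 = 9/34.

0.265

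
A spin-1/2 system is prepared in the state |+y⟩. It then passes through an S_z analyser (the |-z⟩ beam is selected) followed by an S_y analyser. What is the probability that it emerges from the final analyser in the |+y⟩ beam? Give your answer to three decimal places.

First analyser (S_z): from |+y⟩, P(|-z⟩) = 1/2.
After stage 1 the state is |-z⟩; P(|+y⟩) = |⟨+y|-z⟩|² = 1/2.
Joint probability = 1/2 × 1/2 = 0.250.

0.250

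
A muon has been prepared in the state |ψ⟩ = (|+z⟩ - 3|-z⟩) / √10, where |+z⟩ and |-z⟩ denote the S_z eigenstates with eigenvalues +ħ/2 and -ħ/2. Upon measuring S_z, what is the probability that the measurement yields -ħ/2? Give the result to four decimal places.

0.9000

The -ħ/2 outcome corresponds to |-z⟩. Its amplitude in |ψ⟩ is -3/√10.
P = |-3|² / 10 = 9/10.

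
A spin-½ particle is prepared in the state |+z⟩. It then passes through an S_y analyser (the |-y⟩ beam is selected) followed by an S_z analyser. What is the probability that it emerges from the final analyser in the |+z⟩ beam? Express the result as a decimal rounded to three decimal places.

0.250

First analyser (S_y): from |+z⟩, P(|-y⟩) = 1/2.
After stage 1 the state is |-y⟩; P(|+z⟩) = |⟨+z|-y⟩|² = 1/2.
Joint probability = 1/2 × 1/2 = 0.250.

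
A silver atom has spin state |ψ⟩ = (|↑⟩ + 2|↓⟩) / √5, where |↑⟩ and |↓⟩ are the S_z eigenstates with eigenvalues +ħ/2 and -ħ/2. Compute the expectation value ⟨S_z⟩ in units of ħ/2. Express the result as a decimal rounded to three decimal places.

⟨σ_z⟩ = |a|² - |b|² divided by |a|²+|b|², with a, b the |↑⟩, |↓⟩ amplitudes.
= (1 - 4)/5 = -3/5.
⟨S_z⟩ = (ħ/2)·⟨σ_z⟩.

-0.600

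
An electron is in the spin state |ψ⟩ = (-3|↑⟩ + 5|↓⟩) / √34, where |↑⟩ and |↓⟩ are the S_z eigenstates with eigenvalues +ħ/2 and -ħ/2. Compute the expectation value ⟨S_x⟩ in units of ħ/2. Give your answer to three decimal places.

-0.882

⟨σ_x⟩ = 2 Re(a* b)/(|a|²+|b|²) with a = -3, b = 5.
a* b = -15, so ⟨σ_x⟩ = -30/34.
⟨S_x⟩ = (ħ/2)·⟨σ_x⟩.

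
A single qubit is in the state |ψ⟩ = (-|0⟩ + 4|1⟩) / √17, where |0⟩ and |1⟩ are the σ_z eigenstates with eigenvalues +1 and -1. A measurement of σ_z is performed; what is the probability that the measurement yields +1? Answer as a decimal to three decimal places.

0.059

The +1 outcome corresponds to |0⟩. Its amplitude in |ψ⟩ is -1/√17.
P = |-1|² / 17 = 1/17.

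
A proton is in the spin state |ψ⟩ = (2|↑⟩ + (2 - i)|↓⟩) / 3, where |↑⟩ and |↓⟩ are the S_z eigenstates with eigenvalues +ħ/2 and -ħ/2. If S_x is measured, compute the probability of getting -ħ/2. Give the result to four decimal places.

|-x⟩ = (|↑⟩ - |↓⟩)/√2, so ⟨-x|ψ⟩ = (i) / (√2·3).
P = |i|² / 18 = 1/18.

0.0556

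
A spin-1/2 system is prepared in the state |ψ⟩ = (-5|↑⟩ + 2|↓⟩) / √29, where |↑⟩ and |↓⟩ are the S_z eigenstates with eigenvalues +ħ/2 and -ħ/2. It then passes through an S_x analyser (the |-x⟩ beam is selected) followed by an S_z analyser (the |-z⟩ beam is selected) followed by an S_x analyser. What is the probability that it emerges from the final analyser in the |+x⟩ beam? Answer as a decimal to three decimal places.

0.211

First analyser (S_x): P(|-x⟩) = |⟨-x|ψ⟩|² = 49/58.
After stage 1 the state is |-x⟩; P(|-z⟩) = |⟨-z|-x⟩|² = 1/2.
After stage 2 the state is |-z⟩; P(|+x⟩) = |⟨+x|-z⟩|² = 1/2.
Joint probability = 49/58 × 1/2 × 1/2 = 0.211.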